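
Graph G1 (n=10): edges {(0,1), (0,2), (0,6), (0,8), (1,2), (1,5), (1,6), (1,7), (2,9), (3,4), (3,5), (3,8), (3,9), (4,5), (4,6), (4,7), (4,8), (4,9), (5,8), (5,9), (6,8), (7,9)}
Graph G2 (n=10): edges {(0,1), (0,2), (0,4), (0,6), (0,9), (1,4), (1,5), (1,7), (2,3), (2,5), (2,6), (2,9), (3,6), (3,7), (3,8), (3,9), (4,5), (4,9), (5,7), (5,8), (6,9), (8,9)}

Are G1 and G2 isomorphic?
Yes, isomorphic

The graphs are isomorphic.
One valid mapping φ: V(G1) → V(G2): 0→1, 1→5, 2→7, 3→6, 4→9, 5→2, 6→4, 7→8, 8→0, 9→3

Verify φ preserves adjacency — for each edge of G1, its image is an edge of G2:
  (0,1) → (φ(0),φ(1)) = (1,5) ∈ E(G2) ✓
  (0,2) → (φ(0),φ(2)) = (1,7) ∈ E(G2) ✓
  (0,6) → (φ(0),φ(6)) = (1,4) ∈ E(G2) ✓
  (0,8) → (φ(0),φ(8)) = (0,1) ∈ E(G2) ✓
  (1,2) → (φ(1),φ(2)) = (5,7) ∈ E(G2) ✓
  (1,5) → (φ(1),φ(5)) = (2,5) ∈ E(G2) ✓
  (1,6) → (φ(1),φ(6)) = (4,5) ∈ E(G2) ✓
  (1,7) → (φ(1),φ(7)) = (5,8) ∈ E(G2) ✓
  (2,9) → (φ(2),φ(9)) = (3,7) ∈ E(G2) ✓
  (3,4) → (φ(3),φ(4)) = (6,9) ∈ E(G2) ✓
  (3,5) → (φ(3),φ(5)) = (2,6) ∈ E(G2) ✓
  (3,8) → (φ(3),φ(8)) = (0,6) ∈ E(G2) ✓
  (3,9) → (φ(3),φ(9)) = (3,6) ∈ E(G2) ✓
  (4,5) → (φ(4),φ(5)) = (2,9) ∈ E(G2) ✓
  (4,6) → (φ(4),φ(6)) = (4,9) ∈ E(G2) ✓
  (4,7) → (φ(4),φ(7)) = (8,9) ∈ E(G2) ✓
  (4,8) → (φ(4),φ(8)) = (0,9) ∈ E(G2) ✓
  (4,9) → (φ(4),φ(9)) = (3,9) ∈ E(G2) ✓
  (5,8) → (φ(5),φ(8)) = (0,2) ∈ E(G2) ✓
  (5,9) → (φ(5),φ(9)) = (2,3) ∈ E(G2) ✓
  (6,8) → (φ(6),φ(8)) = (0,4) ∈ E(G2) ✓
  (7,9) → (φ(7),φ(9)) = (3,8) ∈ E(G2) ✓
All 22 edges of G1 map to edges of G2, and |E(G1)| = |E(G2)| = 22, so φ is a bijection on edges as well as vertices. Hence G1 ≅ G2.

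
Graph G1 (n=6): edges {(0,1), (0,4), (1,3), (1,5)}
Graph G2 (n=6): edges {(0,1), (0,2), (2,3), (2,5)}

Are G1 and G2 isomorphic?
Yes, isomorphic

The graphs are isomorphic.
One valid mapping φ: V(G1) → V(G2): 0→0, 1→2, 2→4, 3→3, 4→1, 5→5

Verify φ preserves adjacency — for each edge of G1, its image is an edge of G2:
  (0,1) → (φ(0),φ(1)) = (0,2) ∈ E(G2) ✓
  (0,4) → (φ(0),φ(4)) = (0,1) ∈ E(G2) ✓
  (1,3) → (φ(1),φ(3)) = (2,3) ∈ E(G2) ✓
  (1,5) → (φ(1),φ(5)) = (2,5) ∈ E(G2) ✓
All 4 edges of G1 map to edges of G2, and |E(G1)| = |E(G2)| = 4, so φ is a bijection on edges as well as vertices. Hence G1 ≅ G2.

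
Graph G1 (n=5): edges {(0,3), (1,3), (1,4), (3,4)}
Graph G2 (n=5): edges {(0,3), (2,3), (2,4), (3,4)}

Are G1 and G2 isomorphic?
Yes, isomorphic

The graphs are isomorphic.
One valid mapping φ: V(G1) → V(G2): 0→0, 1→4, 2→1, 3→3, 4→2

Verify φ preserves adjacency — for each edge of G1, its image is an edge of G2:
  (0,3) → (φ(0),φ(3)) = (0,3) ∈ E(G2) ✓
  (1,3) → (φ(1),φ(3)) = (3,4) ∈ E(G2) ✓
  (1,4) → (φ(1),φ(4)) = (2,4) ∈ E(G2) ✓
  (3,4) → (φ(3),φ(4)) = (2,3) ∈ E(G2) ✓
All 4 edges of G1 map to edges of G2, and |E(G1)| = |E(G2)| = 4, so φ is a bijection on edges as well as vertices. Hence G1 ≅ G2.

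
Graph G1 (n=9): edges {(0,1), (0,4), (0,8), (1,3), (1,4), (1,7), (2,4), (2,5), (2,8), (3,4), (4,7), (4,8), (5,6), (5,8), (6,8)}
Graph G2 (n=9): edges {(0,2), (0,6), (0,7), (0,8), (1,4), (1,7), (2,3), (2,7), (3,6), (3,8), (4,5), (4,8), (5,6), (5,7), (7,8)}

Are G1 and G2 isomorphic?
No, not isomorphic

The graphs are NOT isomorphic.

Degrees in G1: deg(0)=3, deg(1)=4, deg(2)=3, deg(3)=2, deg(4)=6, deg(5)=3, deg(6)=2, deg(7)=2, deg(8)=5.
Sorted degree sequence of G1: [6, 5, 4, 3, 3, 3, 2, 2, 2].
Degrees in G2: deg(0)=4, deg(1)=2, deg(2)=3, deg(3)=3, deg(4)=3, deg(5)=3, deg(6)=3, deg(7)=5, deg(8)=4.
Sorted degree sequence of G2: [5, 4, 4, 3, 3, 3, 3, 3, 2].
The (sorted) degree sequence is an isomorphism invariant, so since G1 and G2 have different degree sequences they cannot be isomorphic.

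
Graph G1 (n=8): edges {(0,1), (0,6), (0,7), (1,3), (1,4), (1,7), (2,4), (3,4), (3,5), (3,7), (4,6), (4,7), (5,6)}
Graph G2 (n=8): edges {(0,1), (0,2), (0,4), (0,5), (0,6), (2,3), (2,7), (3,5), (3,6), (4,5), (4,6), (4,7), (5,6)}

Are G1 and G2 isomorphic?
Yes, isomorphic

The graphs are isomorphic.
One valid mapping φ: V(G1) → V(G2): 0→3, 1→5, 2→1, 3→4, 4→0, 5→7, 6→2, 7→6

Verify φ preserves adjacency — for each edge of G1, its image is an edge of G2:
  (0,1) → (φ(0),φ(1)) = (3,5) ∈ E(G2) ✓
  (0,6) → (φ(0),φ(6)) = (2,3) ∈ E(G2) ✓
  (0,7) → (φ(0),φ(7)) = (3,6) ∈ E(G2) ✓
  (1,3) → (φ(1),φ(3)) = (4,5) ∈ E(G2) ✓
  (1,4) → (φ(1),φ(4)) = (0,5) ∈ E(G2) ✓
  (1,7) → (φ(1),φ(7)) = (5,6) ∈ E(G2) ✓
  (2,4) → (φ(2),φ(4)) = (0,1) ∈ E(G2) ✓
  (3,4) → (φ(3),φ(4)) = (0,4) ∈ E(G2) ✓
  (3,5) → (φ(3),φ(5)) = (4,7) ∈ E(G2) ✓
  (3,7) → (φ(3),φ(7)) = (4,6) ∈ E(G2) ✓
  (4,6) → (φ(4),φ(6)) = (0,2) ∈ E(G2) ✓
  (4,7) → (φ(4),φ(7)) = (0,6) ∈ E(G2) ✓
  (5,6) → (φ(5),φ(6)) = (2,7) ∈ E(G2) ✓
All 13 edges of G1 map to edges of G2, and |E(G1)| = |E(G2)| = 13, so φ is a bijection on edges as well as vertices. Hence G1 ≅ G2.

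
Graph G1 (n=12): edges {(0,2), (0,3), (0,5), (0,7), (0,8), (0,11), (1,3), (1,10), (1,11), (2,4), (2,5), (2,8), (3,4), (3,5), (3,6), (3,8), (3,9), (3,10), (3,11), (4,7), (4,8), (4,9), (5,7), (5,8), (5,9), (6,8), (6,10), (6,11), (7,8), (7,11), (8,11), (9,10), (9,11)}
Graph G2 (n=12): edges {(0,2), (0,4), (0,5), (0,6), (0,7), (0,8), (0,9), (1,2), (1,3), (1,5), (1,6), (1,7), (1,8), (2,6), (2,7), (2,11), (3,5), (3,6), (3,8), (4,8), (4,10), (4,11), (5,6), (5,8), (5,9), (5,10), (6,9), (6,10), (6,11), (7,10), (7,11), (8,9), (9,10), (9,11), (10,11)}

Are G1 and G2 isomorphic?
No, not isomorphic

The graphs are NOT isomorphic.

Counting triangles (3-cliques): G1 has 28, G2 has 29.
Triangle count is an isomorphism invariant, so differing triangle counts rule out isomorphism.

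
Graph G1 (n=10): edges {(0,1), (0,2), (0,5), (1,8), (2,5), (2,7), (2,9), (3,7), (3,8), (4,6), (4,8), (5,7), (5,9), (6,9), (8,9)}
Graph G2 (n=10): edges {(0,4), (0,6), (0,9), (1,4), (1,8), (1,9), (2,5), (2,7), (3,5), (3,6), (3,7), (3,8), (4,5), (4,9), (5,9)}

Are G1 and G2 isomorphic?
Yes, isomorphic

The graphs are isomorphic.
One valid mapping φ: V(G1) → V(G2): 0→0, 1→6, 2→9, 3→8, 4→7, 5→4, 6→2, 7→1, 8→3, 9→5

Verify φ preserves adjacency — for each edge of G1, its image is an edge of G2:
  (0,1) → (φ(0),φ(1)) = (0,6) ∈ E(G2) ✓
  (0,2) → (φ(0),φ(2)) = (0,9) ∈ E(G2) ✓
  (0,5) → (φ(0),φ(5)) = (0,4) ∈ E(G2) ✓
  (1,8) → (φ(1),φ(8)) = (3,6) ∈ E(G2) ✓
  (2,5) → (φ(2),φ(5)) = (4,9) ∈ E(G2) ✓
  (2,7) → (φ(2),φ(7)) = (1,9) ∈ E(G2) ✓
  (2,9) → (φ(2),φ(9)) = (5,9) ∈ E(G2) ✓
  (3,7) → (φ(3),φ(7)) = (1,8) ∈ E(G2) ✓
  (3,8) → (φ(3),φ(8)) = (3,8) ∈ E(G2) ✓
  (4,6) → (φ(4),φ(6)) = (2,7) ∈ E(G2) ✓
  (4,8) → (φ(4),φ(8)) = (3,7) ∈ E(G2) ✓
  (5,7) → (φ(5),φ(7)) = (1,4) ∈ E(G2) ✓
  (5,9) → (φ(5),φ(9)) = (4,5) ∈ E(G2) ✓
  (6,9) → (φ(6),φ(9)) = (2,5) ∈ E(G2) ✓
  (8,9) → (φ(8),φ(9)) = (3,5) ∈ E(G2) ✓
All 15 edges of G1 map to edges of G2, and |E(G1)| = |E(G2)| = 15, so φ is a bijection on edges as well as vertices. Hence G1 ≅ G2.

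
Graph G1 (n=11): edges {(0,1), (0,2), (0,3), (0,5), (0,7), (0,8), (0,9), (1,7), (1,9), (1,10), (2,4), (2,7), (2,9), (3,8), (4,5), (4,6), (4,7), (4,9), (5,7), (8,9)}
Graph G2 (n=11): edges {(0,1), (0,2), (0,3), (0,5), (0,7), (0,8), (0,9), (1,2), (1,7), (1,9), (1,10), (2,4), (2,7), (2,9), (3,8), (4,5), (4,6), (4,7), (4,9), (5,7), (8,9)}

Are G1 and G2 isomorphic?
No, not isomorphic

The graphs are NOT isomorphic.

Counting edges: G1 has 20 edge(s); G2 has 21 edge(s).
Edge count is an isomorphism invariant (a bijection on vertices induces a bijection on edges), so differing edge counts rule out isomorphism.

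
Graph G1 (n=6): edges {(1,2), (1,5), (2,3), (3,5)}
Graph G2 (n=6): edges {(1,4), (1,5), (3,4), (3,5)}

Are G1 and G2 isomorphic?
Yes, isomorphic

The graphs are isomorphic.
One valid mapping φ: V(G1) → V(G2): 0→2, 1→4, 2→3, 3→5, 4→0, 5→1

Verify φ preserves adjacency — for each edge of G1, its image is an edge of G2:
  (1,2) → (φ(1),φ(2)) = (3,4) ∈ E(G2) ✓
  (1,5) → (φ(1),φ(5)) = (1,4) ∈ E(G2) ✓
  (2,3) → (φ(2),φ(3)) = (3,5) ∈ E(G2) ✓
  (3,5) → (φ(3),φ(5)) = (1,5) ∈ E(G2) ✓
All 4 edges of G1 map to edges of G2, and |E(G1)| = |E(G2)| = 4, so φ is a bijection on edges as well as vertices. Hence G1 ≅ G2.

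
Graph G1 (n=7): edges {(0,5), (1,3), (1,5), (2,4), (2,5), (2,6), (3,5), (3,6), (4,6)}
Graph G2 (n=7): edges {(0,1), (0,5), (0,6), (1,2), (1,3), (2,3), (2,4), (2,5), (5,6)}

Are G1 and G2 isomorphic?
Yes, isomorphic

The graphs are isomorphic.
One valid mapping φ: V(G1) → V(G2): 0→4, 1→3, 2→5, 3→1, 4→6, 5→2, 6→0

Verify φ preserves adjacency — for each edge of G1, its image is an edge of G2:
  (0,5) → (φ(0),φ(5)) = (2,4) ∈ E(G2) ✓
  (1,3) → (φ(1),φ(3)) = (1,3) ∈ E(G2) ✓
  (1,5) → (φ(1),φ(5)) = (2,3) ∈ E(G2) ✓
  (2,4) → (φ(2),φ(4)) = (5,6) ∈ E(G2) ✓
  (2,5) → (φ(2),φ(5)) = (2,5) ∈ E(G2) ✓
  (2,6) → (φ(2),φ(6)) = (0,5) ∈ E(G2) ✓
  (3,5) → (φ(3),φ(5)) = (1,2) ∈ E(G2) ✓
  (3,6) → (φ(3),φ(6)) = (0,1) ∈ E(G2) ✓
  (4,6) → (φ(4),φ(6)) = (0,6) ∈ E(G2) ✓
All 9 edges of G1 map to edges of G2, and |E(G1)| = |E(G2)| = 9, so φ is a bijection on edges as well as vertices. Hence G1 ≅ G2.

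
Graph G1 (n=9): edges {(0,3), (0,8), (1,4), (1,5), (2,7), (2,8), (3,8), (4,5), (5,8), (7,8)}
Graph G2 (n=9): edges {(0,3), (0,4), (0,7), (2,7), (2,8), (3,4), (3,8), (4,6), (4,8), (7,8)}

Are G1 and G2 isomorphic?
No, not isomorphic

The graphs are NOT isomorphic.

Degrees in G1: deg(0)=2, deg(1)=2, deg(2)=2, deg(3)=2, deg(4)=2, deg(5)=3, deg(6)=0, deg(7)=2, deg(8)=5.
Sorted degree sequence of G1: [5, 3, 2, 2, 2, 2, 2, 2, 0].
Degrees in G2: deg(0)=3, deg(1)=0, deg(2)=2, deg(3)=3, deg(4)=4, deg(5)=0, deg(6)=1, deg(7)=3, deg(8)=4.
Sorted degree sequence of G2: [4, 4, 3, 3, 3, 2, 1, 0, 0].
The (sorted) degree sequence is an isomorphism invariant, so since G1 and G2 have different degree sequences they cannot be isomorphic.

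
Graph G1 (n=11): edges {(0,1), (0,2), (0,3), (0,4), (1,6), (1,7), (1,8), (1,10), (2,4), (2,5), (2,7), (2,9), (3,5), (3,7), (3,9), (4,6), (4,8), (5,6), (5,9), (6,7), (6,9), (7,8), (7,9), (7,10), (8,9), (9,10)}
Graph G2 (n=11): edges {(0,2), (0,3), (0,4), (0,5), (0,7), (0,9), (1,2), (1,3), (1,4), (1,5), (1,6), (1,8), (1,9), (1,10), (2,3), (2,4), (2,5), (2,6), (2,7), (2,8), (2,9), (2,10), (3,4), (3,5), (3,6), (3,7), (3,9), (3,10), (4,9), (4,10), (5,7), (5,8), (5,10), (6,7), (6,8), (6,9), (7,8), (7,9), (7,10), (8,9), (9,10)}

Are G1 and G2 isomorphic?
No, not isomorphic

The graphs are NOT isomorphic.

Counting triangles (3-cliques): G1 has 12, G2 has 68.
Triangle count is an isomorphism invariant, so differing triangle counts rule out isomorphism.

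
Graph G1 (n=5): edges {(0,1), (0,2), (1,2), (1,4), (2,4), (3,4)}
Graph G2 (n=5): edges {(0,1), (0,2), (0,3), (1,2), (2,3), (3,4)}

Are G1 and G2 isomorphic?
Yes, isomorphic

The graphs are isomorphic.
One valid mapping φ: V(G1) → V(G2): 0→1, 1→2, 2→0, 3→4, 4→3

Verify φ preserves adjacency — for each edge of G1, its image is an edge of G2:
  (0,1) → (φ(0),φ(1)) = (1,2) ∈ E(G2) ✓
  (0,2) → (φ(0),φ(2)) = (0,1) ∈ E(G2) ✓
  (1,2) → (φ(1),φ(2)) = (0,2) ∈ E(G2) ✓
  (1,4) → (φ(1),φ(4)) = (2,3) ∈ E(G2) ✓
  (2,4) → (φ(2),φ(4)) = (0,3) ∈ E(G2) ✓
  (3,4) → (φ(3),φ(4)) = (3,4) ∈ E(G2) ✓
All 6 edges of G1 map to edges of G2, and |E(G1)| = |E(G2)| = 6, so φ is a bijection on edges as well as vertices. Hence G1 ≅ G2.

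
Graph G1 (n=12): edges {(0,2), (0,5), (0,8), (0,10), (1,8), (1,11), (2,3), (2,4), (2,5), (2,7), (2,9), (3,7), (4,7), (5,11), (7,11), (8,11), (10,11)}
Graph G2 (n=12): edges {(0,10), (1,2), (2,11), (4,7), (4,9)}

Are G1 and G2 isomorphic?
No, not isomorphic

The graphs are NOT isomorphic.

Connected components of G1: 2 component(s) with vertex sets [[6], [0, 1, 2, 3, 4, 5, 7, 8, 9, 10, 11]], sizes [1, 11].
Connected components of G2: 7 component(s) with vertex sets [[3], [5], [6], [8], [0, 10], [1, 2, 11], [4, 7, 9]], sizes [1, 1, 1, 1, 2, 3, 3].
The number of connected components (and the multiset of component sizes) is an isomorphism invariant — an isomorphism maps each component of G1 bijectively onto a component of G2. Since G1 has 2 component(s) and G2 has 7, they cannot be isomorphic.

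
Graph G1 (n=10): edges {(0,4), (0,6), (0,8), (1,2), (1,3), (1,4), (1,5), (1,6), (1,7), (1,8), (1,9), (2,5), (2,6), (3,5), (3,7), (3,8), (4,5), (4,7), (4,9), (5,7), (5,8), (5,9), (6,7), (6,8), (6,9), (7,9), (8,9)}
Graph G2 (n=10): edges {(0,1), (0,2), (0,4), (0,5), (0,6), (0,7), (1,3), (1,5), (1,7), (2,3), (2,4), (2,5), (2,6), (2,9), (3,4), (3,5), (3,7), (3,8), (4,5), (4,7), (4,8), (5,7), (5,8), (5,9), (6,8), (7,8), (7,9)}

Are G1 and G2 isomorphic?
Yes, isomorphic

The graphs are isomorphic.
One valid mapping φ: V(G1) → V(G2): 0→6, 1→5, 2→9, 3→1, 4→8, 5→7, 6→2, 7→3, 8→0, 9→4

Verify φ preserves adjacency — for each edge of G1, its image is an edge of G2:
  (0,4) → (φ(0),φ(4)) = (6,8) ∈ E(G2) ✓
  (0,6) → (φ(0),φ(6)) = (2,6) ∈ E(G2) ✓
  (0,8) → (φ(0),φ(8)) = (0,6) ∈ E(G2) ✓
  (1,2) → (φ(1),φ(2)) = (5,9) ∈ E(G2) ✓
  (1,3) → (φ(1),φ(3)) = (1,5) ∈ E(G2) ✓
  (1,4) → (φ(1),φ(4)) = (5,8) ∈ E(G2) ✓
  (1,5) → (φ(1),φ(5)) = (5,7) ∈ E(G2) ✓
  (1,6) → (φ(1),φ(6)) = (2,5) ∈ E(G2) ✓
  (1,7) → (φ(1),φ(7)) = (3,5) ∈ E(G2) ✓
  (1,8) → (φ(1),φ(8)) = (0,5) ∈ E(G2) ✓
  (1,9) → (φ(1),φ(9)) = (4,5) ∈ E(G2) ✓
  (2,5) → (φ(2),φ(5)) = (7,9) ∈ E(G2) ✓
  (2,6) → (φ(2),φ(6)) = (2,9) ∈ E(G2) ✓
  (3,5) → (φ(3),φ(5)) = (1,7) ∈ E(G2) ✓
  (3,7) → (φ(3),φ(7)) = (1,3) ∈ E(G2) ✓
  (3,8) → (φ(3),φ(8)) = (0,1) ∈ E(G2) ✓
  (4,5) → (φ(4),φ(5)) = (7,8) ∈ E(G2) ✓
  (4,7) → (φ(4),φ(7)) = (3,8) ∈ E(G2) ✓
  (4,9) → (φ(4),φ(9)) = (4,8) ∈ E(G2) ✓
  (5,7) → (φ(5),φ(7)) = (3,7) ∈ E(G2) ✓
  (5,8) → (φ(5),φ(8)) = (0,7) ∈ E(G2) ✓
  (5,9) → (φ(5),φ(9)) = (4,7) ∈ E(G2) ✓
  (6,7) → (φ(6),φ(7)) = (2,3) ∈ E(G2) ✓
  (6,8) → (φ(6),φ(8)) = (0,2) ∈ E(G2) ✓
  (6,9) → (φ(6),φ(9)) = (2,4) ∈ E(G2) ✓
  (7,9) → (φ(7),φ(9)) = (3,4) ∈ E(G2) ✓
  (8,9) → (φ(8),φ(9)) = (0,4) ∈ E(G2) ✓
All 27 edges of G1 map to edges of G2, and |E(G1)| = |E(G2)| = 27, so φ is a bijection on edges as well as vertices. Hence G1 ≅ G2.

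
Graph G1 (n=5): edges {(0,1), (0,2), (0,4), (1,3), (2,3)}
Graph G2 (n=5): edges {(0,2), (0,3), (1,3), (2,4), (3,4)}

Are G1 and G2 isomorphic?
Yes, isomorphic

The graphs are isomorphic.
One valid mapping φ: V(G1) → V(G2): 0→3, 1→4, 2→0, 3→2, 4→1

Verify φ preserves adjacency — for each edge of G1, its image is an edge of G2:
  (0,1) → (φ(0),φ(1)) = (3,4) ∈ E(G2) ✓
  (0,2) → (φ(0),φ(2)) = (0,3) ∈ E(G2) ✓
  (0,4) → (φ(0),φ(4)) = (1,3) ∈ E(G2) ✓
  (1,3) → (φ(1),φ(3)) = (2,4) ∈ E(G2) ✓
  (2,3) → (φ(2),φ(3)) = (0,2) ∈ E(G2) ✓
All 5 edges of G1 map to edges of G2, and |E(G1)| = |E(G2)| = 5, so φ is a bijection on edges as well as vertices. Hence G1 ≅ G2.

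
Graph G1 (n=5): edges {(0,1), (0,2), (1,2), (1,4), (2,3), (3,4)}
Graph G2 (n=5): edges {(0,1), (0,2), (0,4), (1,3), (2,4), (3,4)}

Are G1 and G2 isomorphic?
Yes, isomorphic

The graphs are isomorphic.
One valid mapping φ: V(G1) → V(G2): 0→2, 1→4, 2→0, 3→1, 4→3

Verify φ preserves adjacency — for each edge of G1, its image is an edge of G2:
  (0,1) → (φ(0),φ(1)) = (2,4) ∈ E(G2) ✓
  (0,2) → (φ(0),φ(2)) = (0,2) ∈ E(G2) ✓
  (1,2) → (φ(1),φ(2)) = (0,4) ∈ E(G2) ✓
  (1,4) → (φ(1),φ(4)) = (3,4) ∈ E(G2) ✓
  (2,3) → (φ(2),φ(3)) = (0,1) ∈ E(G2) ✓
  (3,4) → (φ(3),φ(4)) = (1,3) ∈ E(G2) ✓
All 6 edges of G1 map to edges of G2, and |E(G1)| = |E(G2)| = 6, so φ is a bijection on edges as well as vertices. Hence G1 ≅ G2.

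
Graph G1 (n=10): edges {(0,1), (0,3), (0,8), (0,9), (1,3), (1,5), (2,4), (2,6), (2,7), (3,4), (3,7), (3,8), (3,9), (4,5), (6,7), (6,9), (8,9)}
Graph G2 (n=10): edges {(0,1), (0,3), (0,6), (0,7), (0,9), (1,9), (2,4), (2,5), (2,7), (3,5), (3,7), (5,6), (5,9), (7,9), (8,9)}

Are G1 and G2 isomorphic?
No, not isomorphic

The graphs are NOT isomorphic.

Counting triangles (3-cliques): G1 has 6, G2 has 3.
Triangle count is an isomorphism invariant, so differing triangle counts rule out isomorphism.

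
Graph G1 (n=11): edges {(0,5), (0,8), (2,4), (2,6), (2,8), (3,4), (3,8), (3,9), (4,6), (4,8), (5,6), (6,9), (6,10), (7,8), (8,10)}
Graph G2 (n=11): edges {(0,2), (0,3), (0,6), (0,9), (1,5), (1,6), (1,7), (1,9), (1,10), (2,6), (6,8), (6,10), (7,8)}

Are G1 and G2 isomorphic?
No, not isomorphic

The graphs are NOT isomorphic.

Degrees in G1: deg(0)=2, deg(1)=0, deg(2)=3, deg(3)=3, deg(4)=4, deg(5)=2, deg(6)=5, deg(7)=1, deg(8)=6, deg(9)=2, deg(10)=2.
Sorted degree sequence of G1: [6, 5, 4, 3, 3, 2, 2, 2, 2, 1, 0].
Degrees in G2: deg(0)=4, deg(1)=5, deg(2)=2, deg(3)=1, deg(4)=0, deg(5)=1, deg(6)=5, deg(7)=2, deg(8)=2, deg(9)=2, deg(10)=2.
Sorted degree sequence of G2: [5, 5, 4, 2, 2, 2, 2, 2, 1, 1, 0].
The (sorted) degree sequence is an isomorphism invariant, so since G1 and G2 have different degree sequences they cannot be isomorphic.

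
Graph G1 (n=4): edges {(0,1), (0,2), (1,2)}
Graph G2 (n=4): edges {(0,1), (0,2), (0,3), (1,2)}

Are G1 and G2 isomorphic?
No, not isomorphic

The graphs are NOT isomorphic.

Counting edges: G1 has 3 edge(s); G2 has 4 edge(s).
Edge count is an isomorphism invariant (a bijection on vertices induces a bijection on edges), so differing edge counts rule out isomorphism.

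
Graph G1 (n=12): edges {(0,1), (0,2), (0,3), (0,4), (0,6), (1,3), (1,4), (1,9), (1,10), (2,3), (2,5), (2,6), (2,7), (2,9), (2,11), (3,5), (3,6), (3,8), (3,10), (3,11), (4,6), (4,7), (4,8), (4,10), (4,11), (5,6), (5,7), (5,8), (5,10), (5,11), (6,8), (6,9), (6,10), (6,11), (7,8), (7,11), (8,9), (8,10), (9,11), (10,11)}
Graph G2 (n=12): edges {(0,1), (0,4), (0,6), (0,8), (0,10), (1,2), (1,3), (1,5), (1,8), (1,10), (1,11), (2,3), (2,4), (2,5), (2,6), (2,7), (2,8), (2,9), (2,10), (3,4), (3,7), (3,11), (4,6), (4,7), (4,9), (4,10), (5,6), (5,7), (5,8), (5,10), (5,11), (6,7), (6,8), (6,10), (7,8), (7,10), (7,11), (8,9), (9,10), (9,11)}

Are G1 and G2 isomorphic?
Yes, isomorphic

The graphs are isomorphic.
One valid mapping φ: V(G1) → V(G2): 0→3, 1→11, 2→4, 3→7, 4→1, 5→6, 6→2, 7→0, 8→8, 9→9, 10→5, 11→10

Verify φ preserves adjacency — for each edge of G1, its image is an edge of G2:
  (0,1) → (φ(0),φ(1)) = (3,11) ∈ E(G2) ✓
  (0,2) → (φ(0),φ(2)) = (3,4) ∈ E(G2) ✓
  (0,3) → (φ(0),φ(3)) = (3,7) ∈ E(G2) ✓
  (0,4) → (φ(0),φ(4)) = (1,3) ∈ E(G2) ✓
  (0,6) → (φ(0),φ(6)) = (2,3) ∈ E(G2) ✓
  (1,3) → (φ(1),φ(3)) = (7,11) ∈ E(G2) ✓
  (1,4) → (φ(1),φ(4)) = (1,11) ∈ E(G2) ✓
  (1,9) → (φ(1),φ(9)) = (9,11) ∈ E(G2) ✓
  (1,10) → (φ(1),φ(10)) = (5,11) ∈ E(G2) ✓
  (2,3) → (φ(2),φ(3)) = (4,7) ∈ E(G2) ✓
  (2,5) → (φ(2),φ(5)) = (4,6) ∈ E(G2) ✓
  (2,6) → (φ(2),φ(6)) = (2,4) ∈ E(G2) ✓
  (2,7) → (φ(2),φ(7)) = (0,4) ∈ E(G2) ✓
  (2,9) → (φ(2),φ(9)) = (4,9) ∈ E(G2) ✓
  (2,11) → (φ(2),φ(11)) = (4,10) ∈ E(G2) ✓
  (3,5) → (φ(3),φ(5)) = (6,7) ∈ E(G2) ✓
  (3,6) → (φ(3),φ(6)) = (2,7) ∈ E(G2) ✓
  (3,8) → (φ(3),φ(8)) = (7,8) ∈ E(G2) ✓
  (3,10) → (φ(3),φ(10)) = (5,7) ∈ E(G2) ✓
  (3,11) → (φ(3),φ(11)) = (7,10) ∈ E(G2) ✓
  (4,6) → (φ(4),φ(6)) = (1,2) ∈ E(G2) ✓
  (4,7) → (φ(4),φ(7)) = (0,1) ∈ E(G2) ✓
  (4,8) → (φ(4),φ(8)) = (1,8) ∈ E(G2) ✓
  (4,10) → (φ(4),φ(10)) = (1,5) ∈ E(G2) ✓
  (4,11) → (φ(4),φ(11)) = (1,10) ∈ E(G2) ✓
  (5,6) → (φ(5),φ(6)) = (2,6) ∈ E(G2) ✓
  (5,7) → (φ(5),φ(7)) = (0,6) ∈ E(G2) ✓
  (5,8) → (φ(5),φ(8)) = (6,8) ∈ E(G2) ✓
  (5,10) → (φ(5),φ(10)) = (5,6) ∈ E(G2) ✓
  (5,11) → (φ(5),φ(11)) = (6,10) ∈ E(G2) ✓
  (6,8) → (φ(6),φ(8)) = (2,8) ∈ E(G2) ✓
  (6,9) → (φ(6),φ(9)) = (2,9) ∈ E(G2) ✓
  (6,10) → (φ(6),φ(10)) = (2,5) ∈ E(G2) ✓
  (6,11) → (φ(6),φ(11)) = (2,10) ∈ E(G2) ✓
  (7,8) → (φ(7),φ(8)) = (0,8) ∈ E(G2) ✓
  (7,11) → (φ(7),φ(11)) = (0,10) ∈ E(G2) ✓
  (8,9) → (φ(8),φ(9)) = (8,9) ∈ E(G2) ✓
  (8,10) → (φ(8),φ(10)) = (5,8) ∈ E(G2) ✓
  (9,11) → (φ(9),φ(11)) = (9,10) ∈ E(G2) ✓
  (10,11) → (φ(10),φ(11)) = (5,10) ∈ E(G2) ✓
All 40 edges of G1 map to edges of G2, and |E(G1)| = |E(G2)| = 40, so φ is a bijection on edges as well as vertices. Hence G1 ≅ G2.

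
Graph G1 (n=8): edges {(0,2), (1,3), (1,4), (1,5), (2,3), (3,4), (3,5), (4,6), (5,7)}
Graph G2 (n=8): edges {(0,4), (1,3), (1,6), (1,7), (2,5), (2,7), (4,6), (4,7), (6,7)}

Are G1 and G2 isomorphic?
Yes, isomorphic

The graphs are isomorphic.
One valid mapping φ: V(G1) → V(G2): 0→5, 1→6, 2→2, 3→7, 4→1, 5→4, 6→3, 7→0

Verify φ preserves adjacency — for each edge of G1, its image is an edge of G2:
  (0,2) → (φ(0),φ(2)) = (2,5) ∈ E(G2) ✓
  (1,3) → (φ(1),φ(3)) = (6,7) ∈ E(G2) ✓
  (1,4) → (φ(1),φ(4)) = (1,6) ∈ E(G2) ✓
  (1,5) → (φ(1),φ(5)) = (4,6) ∈ E(G2) ✓
  (2,3) → (φ(2),φ(3)) = (2,7) ∈ E(G2) ✓
  (3,4) → (φ(3),φ(4)) = (1,7) ∈ E(G2) ✓
  (3,5) → (φ(3),φ(5)) = (4,7) ∈ E(G2) ✓
  (4,6) → (φ(4),φ(6)) = (1,3) ∈ E(G2) ✓
  (5,7) → (φ(5),φ(7)) = (0,4) ∈ E(G2) ✓
All 9 edges of G1 map to edges of G2, and |E(G1)| = |E(G2)| = 9, so φ is a bijection on edges as well as vertices. Hence G1 ≅ G2.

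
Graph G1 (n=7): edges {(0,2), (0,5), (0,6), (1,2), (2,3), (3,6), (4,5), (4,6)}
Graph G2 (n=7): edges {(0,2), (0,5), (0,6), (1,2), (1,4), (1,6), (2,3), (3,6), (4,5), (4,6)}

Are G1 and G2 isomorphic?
No, not isomorphic

The graphs are NOT isomorphic.

Counting edges: G1 has 8 edge(s); G2 has 10 edge(s).
Edge count is an isomorphism invariant (a bijection on vertices induces a bijection on edges), so differing edge counts rule out isomorphism.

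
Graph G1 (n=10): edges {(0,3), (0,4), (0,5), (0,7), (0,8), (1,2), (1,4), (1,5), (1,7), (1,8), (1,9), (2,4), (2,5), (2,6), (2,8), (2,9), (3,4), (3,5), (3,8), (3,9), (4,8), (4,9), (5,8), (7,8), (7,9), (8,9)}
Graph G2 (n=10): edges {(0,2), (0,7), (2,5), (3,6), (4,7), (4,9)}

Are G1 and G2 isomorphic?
No, not isomorphic

The graphs are NOT isomorphic.

Connected components of G1: 1 component(s) with vertex sets [[0, 1, 2, 3, 4, 5, 6, 7, 8, 9]], sizes [10].
Connected components of G2: 4 component(s) with vertex sets [[1], [8], [3, 6], [0, 2, 4, 5, 7, 9]], sizes [1, 1, 2, 6].
The number of connected components (and the multiset of component sizes) is an isomorphism invariant — an isomorphism maps each component of G1 bijectively onto a component of G2. Since G1 has 1 component(s) and G2 has 4, they cannot be isomorphic.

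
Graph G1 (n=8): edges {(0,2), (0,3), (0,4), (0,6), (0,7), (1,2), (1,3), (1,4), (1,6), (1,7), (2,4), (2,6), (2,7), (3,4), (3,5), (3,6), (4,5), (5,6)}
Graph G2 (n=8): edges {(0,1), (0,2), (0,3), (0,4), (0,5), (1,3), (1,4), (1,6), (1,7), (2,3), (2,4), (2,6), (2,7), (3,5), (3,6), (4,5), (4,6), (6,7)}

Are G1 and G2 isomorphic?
Yes, isomorphic

The graphs are isomorphic.
One valid mapping φ: V(G1) → V(G2): 0→1, 1→2, 2→6, 3→0, 4→3, 5→5, 6→4, 7→7

Verify φ preserves adjacency — for each edge of G1, its image is an edge of G2:
  (0,2) → (φ(0),φ(2)) = (1,6) ∈ E(G2) ✓
  (0,3) → (φ(0),φ(3)) = (0,1) ∈ E(G2) ✓
  (0,4) → (φ(0),φ(4)) = (1,3) ∈ E(G2) ✓
  (0,6) → (φ(0),φ(6)) = (1,4) ∈ E(G2) ✓
  (0,7) → (φ(0),φ(7)) = (1,7) ∈ E(G2) ✓
  (1,2) → (φ(1),φ(2)) = (2,6) ∈ E(G2) ✓
  (1,3) → (φ(1),φ(3)) = (0,2) ∈ E(G2) ✓
  (1,4) → (φ(1),φ(4)) = (2,3) ∈ E(G2) ✓
  (1,6) → (φ(1),φ(6)) = (2,4) ∈ E(G2) ✓
  (1,7) → (φ(1),φ(7)) = (2,7) ∈ E(G2) ✓
  (2,4) → (φ(2),φ(4)) = (3,6) ∈ E(G2) ✓
  (2,6) → (φ(2),φ(6)) = (4,6) ∈ E(G2) ✓
  (2,7) → (φ(2),φ(7)) = (6,7) ∈ E(G2) ✓
  (3,4) → (φ(3),φ(4)) = (0,3) ∈ E(G2) ✓
  (3,5) → (φ(3),φ(5)) = (0,5) ∈ E(G2) ✓
  (3,6) → (φ(3),φ(6)) = (0,4) ∈ E(G2) ✓
  (4,5) → (φ(4),φ(5)) = (3,5) ∈ E(G2) ✓
  (5,6) → (φ(5),φ(6)) = (4,5) ∈ E(G2) ✓
All 18 edges of G1 map to edges of G2, and |E(G1)| = |E(G2)| = 18, so φ is a bijection on edges as well as vertices. Hence G1 ≅ G2.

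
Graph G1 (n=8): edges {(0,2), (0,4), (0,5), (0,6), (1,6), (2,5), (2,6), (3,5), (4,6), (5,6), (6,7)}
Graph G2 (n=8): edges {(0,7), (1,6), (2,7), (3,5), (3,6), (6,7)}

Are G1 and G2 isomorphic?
No, not isomorphic

The graphs are NOT isomorphic.

Connected components of G1: 1 component(s) with vertex sets [[0, 1, 2, 3, 4, 5, 6, 7]], sizes [8].
Connected components of G2: 2 component(s) with vertex sets [[4], [0, 1, 2, 3, 5, 6, 7]], sizes [1, 7].
The number of connected components (and the multiset of component sizes) is an isomorphism invariant — an isomorphism maps each component of G1 bijectively onto a component of G2. Since G1 has 1 component(s) and G2 has 2, they cannot be isomorphic.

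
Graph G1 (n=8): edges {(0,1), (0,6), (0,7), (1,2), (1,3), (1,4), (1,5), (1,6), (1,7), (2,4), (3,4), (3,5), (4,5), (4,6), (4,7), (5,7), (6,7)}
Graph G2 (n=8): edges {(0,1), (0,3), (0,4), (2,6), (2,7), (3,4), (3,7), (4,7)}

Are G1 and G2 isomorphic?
No, not isomorphic

The graphs are NOT isomorphic.

Connected components of G1: 1 component(s) with vertex sets [[0, 1, 2, 3, 4, 5, 6, 7]], sizes [8].
Connected components of G2: 2 component(s) with vertex sets [[5], [0, 1, 2, 3, 4, 6, 7]], sizes [1, 7].
The number of connected components (and the multiset of component sizes) is an isomorphism invariant — an isomorphism maps each component of G1 bijectively onto a component of G2. Since G1 has 1 component(s) and G2 has 2, they cannot be isomorphic.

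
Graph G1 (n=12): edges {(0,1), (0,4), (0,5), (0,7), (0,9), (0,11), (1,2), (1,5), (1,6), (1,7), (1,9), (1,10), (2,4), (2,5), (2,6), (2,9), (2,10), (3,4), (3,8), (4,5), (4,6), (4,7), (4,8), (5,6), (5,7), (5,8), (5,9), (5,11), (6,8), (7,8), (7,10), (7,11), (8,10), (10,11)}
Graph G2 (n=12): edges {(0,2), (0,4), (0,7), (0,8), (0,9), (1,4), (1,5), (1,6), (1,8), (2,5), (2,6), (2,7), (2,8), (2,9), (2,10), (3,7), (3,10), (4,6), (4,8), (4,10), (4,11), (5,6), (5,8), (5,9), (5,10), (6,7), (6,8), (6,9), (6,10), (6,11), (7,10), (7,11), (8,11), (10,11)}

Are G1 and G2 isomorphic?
Yes, isomorphic

The graphs are isomorphic.
One valid mapping φ: V(G1) → V(G2): 0→5, 1→8, 2→4, 3→3, 4→10, 5→6, 6→11, 7→2, 8→7, 9→1, 10→0, 11→9

Verify φ preserves adjacency — for each edge of G1, its image is an edge of G2:
  (0,1) → (φ(0),φ(1)) = (5,8) ∈ E(G2) ✓
  (0,4) → (φ(0),φ(4)) = (5,10) ∈ E(G2) ✓
  (0,5) → (φ(0),φ(5)) = (5,6) ∈ E(G2) ✓
  (0,7) → (φ(0),φ(7)) = (2,5) ∈ E(G2) ✓
  (0,9) → (φ(0),φ(9)) = (1,5) ∈ E(G2) ✓
  (0,11) → (φ(0),φ(11)) = (5,9) ∈ E(G2) ✓
  (1,2) → (φ(1),φ(2)) = (4,8) ∈ E(G2) ✓
  (1,5) → (φ(1),φ(5)) = (6,8) ∈ E(G2) ✓
  (1,6) → (φ(1),φ(6)) = (8,11) ∈ E(G2) ✓
  (1,7) → (φ(1),φ(7)) = (2,8) ∈ E(G2) ✓
  (1,9) → (φ(1),φ(9)) = (1,8) ∈ E(G2) ✓
  (1,10) → (φ(1),φ(10)) = (0,8) ∈ E(G2) ✓
  (2,4) → (φ(2),φ(4)) = (4,10) ∈ E(G2) ✓
  (2,5) → (φ(2),φ(5)) = (4,6) ∈ E(G2) ✓
  (2,6) → (φ(2),φ(6)) = (4,11) ∈ E(G2) ✓
  (2,9) → (φ(2),φ(9)) = (1,4) ∈ E(G2) ✓
  (2,10) → (φ(2),φ(10)) = (0,4) ∈ E(G2) ✓
  (3,4) → (φ(3),φ(4)) = (3,10) ∈ E(G2) ✓
  (3,8) → (φ(3),φ(8)) = (3,7) ∈ E(G2) ✓
  (4,5) → (φ(4),φ(5)) = (6,10) ∈ E(G2) ✓
  (4,6) → (φ(4),φ(6)) = (10,11) ∈ E(G2) ✓
  (4,7) → (φ(4),φ(7)) = (2,10) ∈ E(G2) ✓
  (4,8) → (φ(4),φ(8)) = (7,10) ∈ E(G2) ✓
  (5,6) → (φ(5),φ(6)) = (6,11) ∈ E(G2) ✓
  (5,7) → (φ(5),φ(7)) = (2,6) ∈ E(G2) ✓
  (5,8) → (φ(5),φ(8)) = (6,7) ∈ E(G2) ✓
  (5,9) → (φ(5),φ(9)) = (1,6) ∈ E(G2) ✓
  (5,11) → (φ(5),φ(11)) = (6,9) ∈ E(G2) ✓
  (6,8) → (φ(6),φ(8)) = (7,11) ∈ E(G2) ✓
  (7,8) → (φ(7),φ(8)) = (2,7) ∈ E(G2) ✓
  (7,10) → (φ(7),φ(10)) = (0,2) ∈ E(G2) ✓
  (7,11) → (φ(7),φ(11)) = (2,9) ∈ E(G2) ✓
  (8,10) → (φ(8),φ(10)) = (0,7) ∈ E(G2) ✓
  (10,11) → (φ(10),φ(11)) = (0,9) ∈ E(G2) ✓
All 34 edges of G1 map to edges of G2, and |E(G1)| = |E(G2)| = 34, so φ is a bijection on edges as well as vertices. Hence G1 ≅ G2.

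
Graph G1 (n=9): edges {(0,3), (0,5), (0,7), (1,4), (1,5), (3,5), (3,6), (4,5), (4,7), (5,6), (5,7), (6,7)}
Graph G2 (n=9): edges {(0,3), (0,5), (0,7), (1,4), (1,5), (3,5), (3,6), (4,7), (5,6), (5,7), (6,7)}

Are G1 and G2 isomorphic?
No, not isomorphic

The graphs are NOT isomorphic.

Counting edges: G1 has 12 edge(s); G2 has 11 edge(s).
Edge count is an isomorphism invariant (a bijection on vertices induces a bijection on edges), so differing edge counts rule out isomorphism.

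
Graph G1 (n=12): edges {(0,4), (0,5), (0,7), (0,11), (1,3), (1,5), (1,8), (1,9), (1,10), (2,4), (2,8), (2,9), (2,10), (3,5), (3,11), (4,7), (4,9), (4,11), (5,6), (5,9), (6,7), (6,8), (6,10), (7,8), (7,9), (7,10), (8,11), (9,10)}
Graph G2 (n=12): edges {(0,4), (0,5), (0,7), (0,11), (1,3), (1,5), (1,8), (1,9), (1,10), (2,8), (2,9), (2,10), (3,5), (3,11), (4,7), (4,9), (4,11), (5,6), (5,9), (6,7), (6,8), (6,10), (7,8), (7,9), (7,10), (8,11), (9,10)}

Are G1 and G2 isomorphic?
No, not isomorphic

The graphs are NOT isomorphic.

Counting edges: G1 has 28 edge(s); G2 has 27 edge(s).
Edge count is an isomorphism invariant (a bijection on vertices induces a bijection on edges), so differing edge counts rule out isomorphism.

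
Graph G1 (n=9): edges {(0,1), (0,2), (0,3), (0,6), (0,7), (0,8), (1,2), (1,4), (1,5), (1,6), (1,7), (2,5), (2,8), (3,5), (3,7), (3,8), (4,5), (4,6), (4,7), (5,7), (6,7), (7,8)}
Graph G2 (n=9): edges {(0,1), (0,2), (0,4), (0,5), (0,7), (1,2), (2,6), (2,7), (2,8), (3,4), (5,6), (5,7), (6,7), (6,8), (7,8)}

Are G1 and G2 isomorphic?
No, not isomorphic

The graphs are NOT isomorphic.

Counting triangles (3-cliques): G1 has 18, G2 has 8.
Triangle count is an isomorphism invariant, so differing triangle counts rule out isomorphism.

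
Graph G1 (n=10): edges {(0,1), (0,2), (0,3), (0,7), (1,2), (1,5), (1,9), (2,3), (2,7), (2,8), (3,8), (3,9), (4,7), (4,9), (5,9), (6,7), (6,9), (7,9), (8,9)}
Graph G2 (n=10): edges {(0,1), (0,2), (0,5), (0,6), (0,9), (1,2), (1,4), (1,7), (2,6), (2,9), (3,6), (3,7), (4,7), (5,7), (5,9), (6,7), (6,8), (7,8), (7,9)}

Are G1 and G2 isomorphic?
Yes, isomorphic

The graphs are isomorphic.
One valid mapping φ: V(G1) → V(G2): 0→2, 1→1, 2→0, 3→9, 4→3, 5→4, 6→8, 7→6, 8→5, 9→7

Verify φ preserves adjacency — for each edge of G1, its image is an edge of G2:
  (0,1) → (φ(0),φ(1)) = (1,2) ∈ E(G2) ✓
  (0,2) → (φ(0),φ(2)) = (0,2) ∈ E(G2) ✓
  (0,3) → (φ(0),φ(3)) = (2,9) ∈ E(G2) ✓
  (0,7) → (φ(0),φ(7)) = (2,6) ∈ E(G2) ✓
  (1,2) → (φ(1),φ(2)) = (0,1) ∈ E(G2) ✓
  (1,5) → (φ(1),φ(5)) = (1,4) ∈ E(G2) ✓
  (1,9) → (φ(1),φ(9)) = (1,7) ∈ E(G2) ✓
  (2,3) → (φ(2),φ(3)) = (0,9) ∈ E(G2) ✓
  (2,7) → (φ(2),φ(7)) = (0,6) ∈ E(G2) ✓
  (2,8) → (φ(2),φ(8)) = (0,5) ∈ E(G2) ✓
  (3,8) → (φ(3),φ(8)) = (5,9) ∈ E(G2) ✓
  (3,9) → (φ(3),φ(9)) = (7,9) ∈ E(G2) ✓
  (4,7) → (φ(4),φ(7)) = (3,6) ∈ E(G2) ✓
  (4,9) → (φ(4),φ(9)) = (3,7) ∈ E(G2) ✓
  (5,9) → (φ(5),φ(9)) = (4,7) ∈ E(G2) ✓
  (6,7) → (φ(6),φ(7)) = (6,8) ∈ E(G2) ✓
  (6,9) → (φ(6),φ(9)) = (7,8) ∈ E(G2) ✓
  (7,9) → (φ(7),φ(9)) = (6,7) ∈ E(G2) ✓
  (8,9) → (φ(8),φ(9)) = (5,7) ∈ E(G2) ✓
All 19 edges of G1 map to edges of G2, and |E(G1)| = |E(G2)| = 19, so φ is a bijection on edges as well as vertices. Hence G1 ≅ G2.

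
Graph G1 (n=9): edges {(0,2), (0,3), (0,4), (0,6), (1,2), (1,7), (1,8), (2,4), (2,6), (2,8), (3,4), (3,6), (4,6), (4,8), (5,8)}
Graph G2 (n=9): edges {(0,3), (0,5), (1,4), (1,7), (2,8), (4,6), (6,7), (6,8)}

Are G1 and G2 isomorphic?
No, not isomorphic

The graphs are NOT isomorphic.

Connected components of G1: 1 component(s) with vertex sets [[0, 1, 2, 3, 4, 5, 6, 7, 8]], sizes [9].
Connected components of G2: 2 component(s) with vertex sets [[0, 3, 5], [1, 2, 4, 6, 7, 8]], sizes [3, 6].
The number of connected components (and the multiset of component sizes) is an isomorphism invariant — an isomorphism maps each component of G1 bijectively onto a component of G2. Since G1 has 1 component(s) and G2 has 2, they cannot be isomorphic.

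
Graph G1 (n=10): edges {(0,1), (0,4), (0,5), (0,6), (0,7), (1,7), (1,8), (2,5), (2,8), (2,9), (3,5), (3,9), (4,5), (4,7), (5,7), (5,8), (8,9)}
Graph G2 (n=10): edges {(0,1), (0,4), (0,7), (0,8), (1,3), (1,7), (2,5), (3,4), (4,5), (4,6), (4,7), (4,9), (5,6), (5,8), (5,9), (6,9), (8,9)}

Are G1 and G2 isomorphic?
Yes, isomorphic

The graphs are isomorphic.
One valid mapping φ: V(G1) → V(G2): 0→5, 1→8, 2→7, 3→3, 4→6, 5→4, 6→2, 7→9, 8→0, 9→1

Verify φ preserves adjacency — for each edge of G1, its image is an edge of G2:
  (0,1) → (φ(0),φ(1)) = (5,8) ∈ E(G2) ✓
  (0,4) → (φ(0),φ(4)) = (5,6) ∈ E(G2) ✓
  (0,5) → (φ(0),φ(5)) = (4,5) ∈ E(G2) ✓
  (0,6) → (φ(0),φ(6)) = (2,5) ∈ E(G2) ✓
  (0,7) → (φ(0),φ(7)) = (5,9) ∈ E(G2) ✓
  (1,7) → (φ(1),φ(7)) = (8,9) ∈ E(G2) ✓
  (1,8) → (φ(1),φ(8)) = (0,8) ∈ E(G2) ✓
  (2,5) → (φ(2),φ(5)) = (4,7) ∈ E(G2) ✓
  (2,8) → (φ(2),φ(8)) = (0,7) ∈ E(G2) ✓
  (2,9) → (φ(2),φ(9)) = (1,7) ∈ E(G2) ✓
  (3,5) → (φ(3),φ(5)) = (3,4) ∈ E(G2) ✓
  (3,9) → (φ(3),φ(9)) = (1,3) ∈ E(G2) ✓
  (4,5) → (φ(4),φ(5)) = (4,6) ∈ E(G2) ✓
  (4,7) → (φ(4),φ(7)) = (6,9) ∈ E(G2) ✓
  (5,7) → (φ(5),φ(7)) = (4,9) ∈ E(G2) ✓
  (5,8) → (φ(5),φ(8)) = (0,4) ∈ E(G2) ✓
  (8,9) → (φ(8),φ(9)) = (0,1) ∈ E(G2) ✓
All 17 edges of G1 map to edges of G2, and |E(G1)| = |E(G2)| = 17, so φ is a bijection on edges as well as vertices. Hence G1 ≅ G2.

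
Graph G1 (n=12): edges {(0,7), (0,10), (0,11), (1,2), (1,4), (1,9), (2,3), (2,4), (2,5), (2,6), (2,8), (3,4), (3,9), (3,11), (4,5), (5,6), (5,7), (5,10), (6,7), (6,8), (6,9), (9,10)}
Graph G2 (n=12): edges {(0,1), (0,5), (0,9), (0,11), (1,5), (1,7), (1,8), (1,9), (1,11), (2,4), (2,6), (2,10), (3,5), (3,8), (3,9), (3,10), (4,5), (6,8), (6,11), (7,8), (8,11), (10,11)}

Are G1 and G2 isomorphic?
Yes, isomorphic

The graphs are isomorphic.
One valid mapping φ: V(G1) → V(G2): 0→2, 1→9, 2→1, 3→5, 4→0, 5→11, 6→8, 7→6, 8→7, 9→3, 10→10, 11→4

Verify φ preserves adjacency — for each edge of G1, its image is an edge of G2:
  (0,7) → (φ(0),φ(7)) = (2,6) ∈ E(G2) ✓
  (0,10) → (φ(0),φ(10)) = (2,10) ∈ E(G2) ✓
  (0,11) → (φ(0),φ(11)) = (2,4) ∈ E(G2) ✓
  (1,2) → (φ(1),φ(2)) = (1,9) ∈ E(G2) ✓
  (1,4) → (φ(1),φ(4)) = (0,9) ∈ E(G2) ✓
  (1,9) → (φ(1),φ(9)) = (3,9) ∈ E(G2) ✓
  (2,3) → (φ(2),φ(3)) = (1,5) ∈ E(G2) ✓
  (2,4) → (φ(2),φ(4)) = (0,1) ∈ E(G2) ✓
  (2,5) → (φ(2),φ(5)) = (1,11) ∈ E(G2) ✓
  (2,6) → (φ(2),φ(6)) = (1,8) ∈ E(G2) ✓
  (2,8) → (φ(2),φ(8)) = (1,7) ∈ E(G2) ✓
  (3,4) → (φ(3),φ(4)) = (0,5) ∈ E(G2) ✓
  (3,9) → (φ(3),φ(9)) = (3,5) ∈ E(G2) ✓
  (3,11) → (φ(3),φ(11)) = (4,5) ∈ E(G2) ✓
  (4,5) → (φ(4),φ(5)) = (0,11) ∈ E(G2) ✓
  (5,6) → (φ(5),φ(6)) = (8,11) ∈ E(G2) ✓
  (5,7) → (φ(5),φ(7)) = (6,11) ∈ E(G2) ✓
  (5,10) → (φ(5),φ(10)) = (10,11) ∈ E(G2) ✓
  (6,7) → (φ(6),φ(7)) = (6,8) ∈ E(G2) ✓
  (6,8) → (φ(6),φ(8)) = (7,8) ∈ E(G2) ✓
  (6,9) → (φ(6),φ(9)) = (3,8) ∈ E(G2) ✓
  (9,10) → (φ(9),φ(10)) = (3,10) ∈ E(G2) ✓
All 22 edges of G1 map to edges of G2, and |E(G1)| = |E(G2)| = 22, so φ is a bijection on edges as well as vertices. Hence G1 ≅ G2.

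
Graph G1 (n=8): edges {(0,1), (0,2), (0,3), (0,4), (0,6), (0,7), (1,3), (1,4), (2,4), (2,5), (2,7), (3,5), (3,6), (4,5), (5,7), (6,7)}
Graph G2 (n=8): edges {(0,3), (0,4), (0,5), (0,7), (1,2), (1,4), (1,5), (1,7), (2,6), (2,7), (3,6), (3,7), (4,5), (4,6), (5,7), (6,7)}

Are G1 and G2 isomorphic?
Yes, isomorphic

The graphs are isomorphic.
One valid mapping φ: V(G1) → V(G2): 0→7, 1→2, 2→5, 3→6, 4→1, 5→4, 6→3, 7→0

Verify φ preserves adjacency — for each edge of G1, its image is an edge of G2:
  (0,1) → (φ(0),φ(1)) = (2,7) ∈ E(G2) ✓
  (0,2) → (φ(0),φ(2)) = (5,7) ∈ E(G2) ✓
  (0,3) → (φ(0),φ(3)) = (6,7) ∈ E(G2) ✓
  (0,4) → (φ(0),φ(4)) = (1,7) ∈ E(G2) ✓
  (0,6) → (φ(0),φ(6)) = (3,7) ∈ E(G2) ✓
  (0,7) → (φ(0),φ(7)) = (0,7) ∈ E(G2) ✓
  (1,3) → (φ(1),φ(3)) = (2,6) ∈ E(G2) ✓
  (1,4) → (φ(1),φ(4)) = (1,2) ∈ E(G2) ✓
  (2,4) → (φ(2),φ(4)) = (1,5) ∈ E(G2) ✓
  (2,5) → (φ(2),φ(5)) = (4,5) ∈ E(G2) ✓
  (2,7) → (φ(2),φ(7)) = (0,5) ∈ E(G2) ✓
  (3,5) → (φ(3),φ(5)) = (4,6) ∈ E(G2) ✓
  (3,6) → (φ(3),φ(6)) = (3,6) ∈ E(G2) ✓
  (4,5) → (φ(4),φ(5)) = (1,4) ∈ E(G2) ✓
  (5,7) → (φ(5),φ(7)) = (0,4) ∈ E(G2) ✓
  (6,7) → (φ(6),φ(7)) = (0,3) ∈ E(G2) ✓
All 16 edges of G1 map to edges of G2, and |E(G1)| = |E(G2)| = 16, so φ is a bijection on edges as well as vertices. Hence G1 ≅ G2.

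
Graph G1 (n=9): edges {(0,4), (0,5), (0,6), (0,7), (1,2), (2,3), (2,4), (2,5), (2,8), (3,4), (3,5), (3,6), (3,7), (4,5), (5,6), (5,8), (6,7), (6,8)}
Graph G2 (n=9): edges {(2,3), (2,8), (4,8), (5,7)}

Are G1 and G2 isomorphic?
No, not isomorphic

The graphs are NOT isomorphic.

Connected components of G1: 1 component(s) with vertex sets [[0, 1, 2, 3, 4, 5, 6, 7, 8]], sizes [9].
Connected components of G2: 5 component(s) with vertex sets [[0], [1], [6], [5, 7], [2, 3, 4, 8]], sizes [1, 1, 1, 2, 4].
The number of connected components (and the multiset of component sizes) is an isomorphism invariant — an isomorphism maps each component of G1 bijectively onto a component of G2. Since G1 has 1 component(s) and G2 has 5, they cannot be isomorphic.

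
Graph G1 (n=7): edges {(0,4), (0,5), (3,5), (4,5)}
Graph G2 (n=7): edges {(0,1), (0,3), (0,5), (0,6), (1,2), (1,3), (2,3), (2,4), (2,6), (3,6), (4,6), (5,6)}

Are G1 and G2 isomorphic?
No, not isomorphic

The graphs are NOT isomorphic.

Connected components of G1: 4 component(s) with vertex sets [[1], [2], [6], [0, 3, 4, 5]], sizes [1, 1, 1, 4].
Connected components of G2: 1 component(s) with vertex sets [[0, 1, 2, 3, 4, 5, 6]], sizes [7].
The number of connected components (and the multiset of component sizes) is an isomorphism invariant — an isomorphism maps each component of G1 bijectively onto a component of G2. Since G1 has 4 component(s) and G2 has 1, they cannot be isomorphic.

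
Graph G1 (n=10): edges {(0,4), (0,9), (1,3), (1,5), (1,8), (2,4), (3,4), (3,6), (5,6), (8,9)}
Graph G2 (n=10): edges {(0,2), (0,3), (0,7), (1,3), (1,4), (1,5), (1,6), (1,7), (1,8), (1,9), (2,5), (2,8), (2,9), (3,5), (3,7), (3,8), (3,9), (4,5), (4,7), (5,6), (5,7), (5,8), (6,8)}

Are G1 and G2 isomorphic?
No, not isomorphic

The graphs are NOT isomorphic.

Degrees in G1: deg(0)=2, deg(1)=3, deg(2)=1, deg(3)=3, deg(4)=3, deg(5)=2, deg(6)=2, deg(7)=0, deg(8)=2, deg(9)=2.
Sorted degree sequence of G1: [3, 3, 3, 2, 2, 2, 2, 2, 1, 0].
Degrees in G2: deg(0)=3, deg(1)=7, deg(2)=4, deg(3)=6, deg(4)=3, deg(5)=7, deg(6)=3, deg(7)=5, deg(8)=5, deg(9)=3.
Sorted degree sequence of G2: [7, 7, 6, 5, 5, 4, 3, 3, 3, 3].
The (sorted) degree sequence is an isomorphism invariant, so since G1 and G2 have different degree sequences they cannot be isomorphic.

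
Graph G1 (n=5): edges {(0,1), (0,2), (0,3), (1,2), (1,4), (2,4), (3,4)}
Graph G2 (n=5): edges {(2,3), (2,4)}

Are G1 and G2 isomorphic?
No, not isomorphic

The graphs are NOT isomorphic.

Connected components of G1: 1 component(s) with vertex sets [[0, 1, 2, 3, 4]], sizes [5].
Connected components of G2: 3 component(s) with vertex sets [[0], [1], [2, 3, 4]], sizes [1, 1, 3].
The number of connected components (and the multiset of component sizes) is an isomorphism invariant — an isomorphism maps each component of G1 bijectively onto a component of G2. Since G1 has 1 component(s) and G2 has 3, they cannot be isomorphic.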